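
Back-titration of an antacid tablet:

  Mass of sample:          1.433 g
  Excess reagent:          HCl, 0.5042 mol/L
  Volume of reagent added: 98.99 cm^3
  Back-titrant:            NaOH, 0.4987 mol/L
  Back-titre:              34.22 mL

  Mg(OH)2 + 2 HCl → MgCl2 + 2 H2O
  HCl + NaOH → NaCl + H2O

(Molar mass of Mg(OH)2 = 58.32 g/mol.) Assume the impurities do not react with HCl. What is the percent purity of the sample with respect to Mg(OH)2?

66.84 %

n(HCl) added = 0.09899 × 0.5042 = 0.04991 mol
n(NaOH) used in back-titration = 0.03422 × 0.4987 = 0.01707 mol
n(HCl) left over = 0.01707 mol (1:1 ratio)
n(HCl) consumed by analyte = 0.04991 − 0.01707 = 0.03285 mol
From the 1:2 ratio, n(Mg(OH)2) = 1/2 × 0.03285 = 0.01642 mol
mass of Mg(OH)2 = 0.01642 × 58.32 = 0.9578 g
% Mg(OH)2 = 0.9578 / 1.433 × 100 = 66.84 %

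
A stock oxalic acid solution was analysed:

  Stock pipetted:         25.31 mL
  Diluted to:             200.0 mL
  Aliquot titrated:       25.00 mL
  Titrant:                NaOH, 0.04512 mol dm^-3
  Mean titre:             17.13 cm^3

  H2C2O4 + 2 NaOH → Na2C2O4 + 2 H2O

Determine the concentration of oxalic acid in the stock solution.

n(NaOH) = 0.01713 × 0.04512 = 7.729 × 10^-4 mol
From the 1:2 ratio, n(H2C2O4) in the aliquot = 1/2 × 7.729 × 10^-4 = 3.865 × 10^-4 mol
[H2C2O4]_dilute = 3.865 × 10^-4 / 0.02500 = 0.01546 mol/L
Dilution factor = 200.0 / 25.31 = 7.902
[H2C2O4]_stock = 0.01546 × 7.902 = 0.1222 mol/L

0.1222 mol/L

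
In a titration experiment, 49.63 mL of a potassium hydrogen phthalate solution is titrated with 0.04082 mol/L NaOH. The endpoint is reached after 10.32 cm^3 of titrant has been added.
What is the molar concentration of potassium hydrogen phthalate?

KHC8H4O4 + NaOH → KNaC8H4O4 + H2O
n(NaOH) = 0.01032 L × 0.04082 mol/L = 4.213 × 10^-4 mol
n(KHC8H4O4) = 4.213 × 10^-4 mol (1:1 mole ratio)
[KHC8H4O4] = 4.213 × 10^-4 mol / 0.04963 L = 0.008488 mol/L

0.008488 mol/L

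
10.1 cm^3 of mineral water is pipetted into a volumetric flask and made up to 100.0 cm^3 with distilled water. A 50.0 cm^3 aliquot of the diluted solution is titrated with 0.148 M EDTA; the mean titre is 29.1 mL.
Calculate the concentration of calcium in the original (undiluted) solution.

Ca^2+ + EDTA^4- → [Ca(EDTA)]^2-
n(EDTA) = 0.0291 × 0.148 = 4.31 × 10^-3 mol
n(Ca2+) in the aliquot = 4.31 × 10^-3 mol (1:1 ratio)
[Ca2+]_dilute = 4.31 × 10^-3 / 0.0500 = 0.0861 mol/L
Dilution factor = 100.0 / 10.1 = 9.901
[Ca2+]_stock = 0.0861 × 9.901 = 0.853 mol/L

0.853 M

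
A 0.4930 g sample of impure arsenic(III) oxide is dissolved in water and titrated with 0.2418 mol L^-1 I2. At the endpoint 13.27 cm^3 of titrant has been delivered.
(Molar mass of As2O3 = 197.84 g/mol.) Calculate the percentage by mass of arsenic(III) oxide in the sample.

As2O3 + 2 I2 + 2 H2O → As2O5 + 4 HI
n(I2) = 0.01327 L × 0.2418 mol/L = 3.209 × 10^-3 mol
From the 1:2 ratio, n(As2O3) = 1/2 × 3.209 × 10^-3 = 1.604 × 10^-3 mol
mass of As2O3 = 1.604 × 10^-3 × 197.84 g/mol = 0.3174 g
% As2O3 = 0.3174 / 0.4930 × 100 = 64.38 %

64.38 %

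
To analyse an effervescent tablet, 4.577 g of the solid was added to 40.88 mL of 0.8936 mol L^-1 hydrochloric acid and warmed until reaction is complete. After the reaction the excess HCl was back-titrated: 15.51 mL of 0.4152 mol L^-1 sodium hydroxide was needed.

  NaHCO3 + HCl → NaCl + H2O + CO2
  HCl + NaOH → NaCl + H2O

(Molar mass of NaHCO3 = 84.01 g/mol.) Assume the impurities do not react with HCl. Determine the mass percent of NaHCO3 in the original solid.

n(HCl) added = 0.04088 × 0.8936 = 0.03653 mol
n(NaOH) used in back-titration = 0.01551 × 0.4152 = 6.440 × 10^-3 mol
n(HCl) left over = 6.440 × 10^-3 mol (1:1 ratio)
n(HCl) consumed by analyte = 0.03653 − 6.440 × 10^-3 = 0.03009 mol
n(NaHCO3) = 0.03009 mol (1:1 ratio)
mass of NaHCO3 = 0.03009 × 84.01 = 2.528 g
% NaHCO3 = 2.528 / 4.577 × 100 = 55.23 %

55.23 %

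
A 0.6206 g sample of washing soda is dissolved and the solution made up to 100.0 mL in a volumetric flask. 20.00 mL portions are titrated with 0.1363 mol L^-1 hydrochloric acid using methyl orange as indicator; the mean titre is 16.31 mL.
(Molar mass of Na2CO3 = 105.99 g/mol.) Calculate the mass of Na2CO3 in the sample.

Na2CO3 + 2 HCl → 2 NaCl + H2O + CO2
n(HCl) per titration = 0.01631 × 0.1363 = 2.223 × 10^-3 mol
From the 1:2 ratio, n(Na2CO3) in each aliquot = 1/2 × 2.223 × 10^-3 = 1.112 × 10^-3 mol
n(Na2CO3) in the whole flask = 1.112 × 10^-3 × 100.0/20.00 = 5.558 × 10^-3 mol
mass of Na2CO3 = 5.558 × 10^-3 × 105.99 = 0.5891 g

0.5891 g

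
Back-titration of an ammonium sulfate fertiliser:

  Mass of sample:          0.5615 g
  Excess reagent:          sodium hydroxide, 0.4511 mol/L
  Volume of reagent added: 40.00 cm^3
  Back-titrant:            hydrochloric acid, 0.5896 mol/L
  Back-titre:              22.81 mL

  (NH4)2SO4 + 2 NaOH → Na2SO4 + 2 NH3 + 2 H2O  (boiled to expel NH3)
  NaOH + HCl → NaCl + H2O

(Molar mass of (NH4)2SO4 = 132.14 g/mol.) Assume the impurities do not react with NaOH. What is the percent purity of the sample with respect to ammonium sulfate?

n(NaOH) added = 0.04000 × 0.4511 = 0.01804 mol
n(HCl) used in back-titration = 0.02281 × 0.5896 = 0.01345 mol
n(NaOH) left over = 0.01345 mol (1:1 ratio)
n(NaOH) consumed by analyte = 0.01804 − 0.01345 = 4.595 × 10^-3 mol
From the 1:2 ratio, n((NH4)2SO4) = 1/2 × 4.595 × 10^-3 = 2.298 × 10^-3 mol
mass of (NH4)2SO4 = 2.298 × 10^-3 × 132.14 = 0.3036 g
% (NH4)2SO4 = 0.3036 / 0.5615 × 100 = 54.07 %

54.07 %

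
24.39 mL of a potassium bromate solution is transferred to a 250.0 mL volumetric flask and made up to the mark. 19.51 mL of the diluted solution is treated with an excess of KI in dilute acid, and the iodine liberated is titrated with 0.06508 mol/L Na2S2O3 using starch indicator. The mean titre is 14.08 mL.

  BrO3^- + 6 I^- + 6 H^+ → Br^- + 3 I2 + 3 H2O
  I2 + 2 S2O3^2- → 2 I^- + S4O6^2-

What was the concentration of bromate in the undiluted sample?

0.08024 mol/L

n(S2O3^2-) = 0.01408 × 0.06508 = 9.163 × 10^-4 mol
n(I2) = n(S2O3^2-)/2 = 4.582 × 10^-4 mol
From the 1:3 ratio, n(BrO3^-) in the aliquot = 1/3 × 4.582 × 10^-4 = 1.527 × 10^-4 mol
[BrO3^-]_dilute = 1.527 × 10^-4 / 0.01951 = 0.007828 mol/L
[BrO3^-]_original = 0.007828 × 250.0/24.39 = 0.08024 mol/L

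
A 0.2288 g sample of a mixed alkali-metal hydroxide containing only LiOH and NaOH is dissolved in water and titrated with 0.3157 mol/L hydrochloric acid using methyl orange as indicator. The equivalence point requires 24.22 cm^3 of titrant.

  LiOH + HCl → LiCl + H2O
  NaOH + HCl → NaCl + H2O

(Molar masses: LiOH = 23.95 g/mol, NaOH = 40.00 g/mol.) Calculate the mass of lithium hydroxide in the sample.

0.1150 g

n(HCl) = 0.02422 × 0.3157 = 7.646 × 10^-3 mol
Let x = n(LiOH), y = n(NaOH).
Titrant: 1x + 1y = 7.646 × 10^-3;  mass: 23.95x + 40.00y = 0.2288
Solving, x = 4.801 × 10^-3 mol, y = 2.846 × 10^-3 mol
mass of LiOH = 4.801 × 10^-3 × 23.95 = 0.1150 g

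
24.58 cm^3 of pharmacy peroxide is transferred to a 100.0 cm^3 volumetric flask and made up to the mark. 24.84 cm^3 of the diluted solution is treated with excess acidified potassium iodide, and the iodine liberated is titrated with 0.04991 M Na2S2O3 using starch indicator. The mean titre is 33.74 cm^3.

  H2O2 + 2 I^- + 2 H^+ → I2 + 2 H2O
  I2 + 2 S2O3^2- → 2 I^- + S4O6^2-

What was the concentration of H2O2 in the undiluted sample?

0.1379 M

n(S2O3^2-) = 0.03374 × 0.04991 = 1.684 × 10^-3 mol
n(I2) = n(S2O3^2-)/2 = 8.420 × 10^-4 mol
n(H2O2) in the aliquot = 8.420 × 10^-4 mol (1:1 ratio)
[H2O2]_dilute = 8.420 × 10^-4 / 0.02484 = 0.03390 mol/L
[H2O2]_original = 0.03390 × 100.0/24.58 = 0.1379 mol/L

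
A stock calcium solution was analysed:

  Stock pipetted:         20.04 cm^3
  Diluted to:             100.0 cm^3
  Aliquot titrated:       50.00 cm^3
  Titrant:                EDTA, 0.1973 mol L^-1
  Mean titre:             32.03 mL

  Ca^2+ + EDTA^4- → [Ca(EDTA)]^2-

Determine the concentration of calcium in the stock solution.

0.6307 mol/L

n(EDTA) = 0.03203 × 0.1973 = 6.320 × 10^-3 mol
n(Ca2+) in the aliquot = 6.320 × 10^-3 mol (1:1 ratio)
[Ca2+]_dilute = 6.320 × 10^-3 / 0.05000 = 0.1264 mol/L
Dilution factor = 100.0 / 20.04 = 4.990
[Ca2+]_stock = 0.1264 × 4.990 = 0.6307 mol/L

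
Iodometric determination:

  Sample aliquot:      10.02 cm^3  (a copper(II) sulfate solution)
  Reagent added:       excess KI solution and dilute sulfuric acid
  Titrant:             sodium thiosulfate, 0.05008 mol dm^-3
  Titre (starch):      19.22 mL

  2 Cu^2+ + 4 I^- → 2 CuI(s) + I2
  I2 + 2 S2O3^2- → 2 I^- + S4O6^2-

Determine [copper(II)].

n(S2O3^2-) = 0.01922 × 0.05008 = 9.625 × 10^-4 mol
n(I2) = n(S2O3^2-)/2 = 4.813 × 10^-4 mol
From the 2:1 ratio, n(Cu2+) in the aliquot = 2/1 × 4.813 × 10^-4 = 9.625 × 10^-4 mol
[Cu2+] = 9.625 × 10^-4 / 0.01002 = 0.09606 mol/L

0.09606 mol/L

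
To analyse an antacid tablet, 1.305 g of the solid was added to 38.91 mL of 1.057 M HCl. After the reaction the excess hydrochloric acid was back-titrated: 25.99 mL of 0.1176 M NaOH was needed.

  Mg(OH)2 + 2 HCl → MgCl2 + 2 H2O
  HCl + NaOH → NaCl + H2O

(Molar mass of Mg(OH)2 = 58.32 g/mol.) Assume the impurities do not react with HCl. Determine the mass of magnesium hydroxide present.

n(HCl) added = 0.03891 × 1.057 = 0.04113 mol
n(NaOH) used in back-titration = 0.02599 × 0.1176 = 3.056 × 10^-3 mol
n(HCl) left over = 3.056 × 10^-3 mol (1:1 ratio)
n(HCl) consumed by analyte = 0.04113 − 3.056 × 10^-3 = 0.03807 mol
From the 1:2 ratio, n(Mg(OH)2) = 1/2 × 0.03807 = 0.01904 mol
mass of Mg(OH)2 = 0.01904 × 58.32 = 1.110 g

1.110 g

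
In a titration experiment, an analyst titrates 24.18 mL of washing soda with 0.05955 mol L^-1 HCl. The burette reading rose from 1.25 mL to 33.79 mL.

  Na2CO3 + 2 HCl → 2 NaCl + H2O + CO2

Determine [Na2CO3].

0.04007 mol/L

n(HCl) = 0.03254 L × 0.05955 mol/L = 1.938 × 10^-3 mol
From the 1:2 mole ratio, n(Na2CO3) = 1/2 × 1.938 × 10^-3 = 9.689 × 10^-4 mol
[Na2CO3] = 9.689 × 10^-4 mol / 0.02418 L = 0.04007 mol/L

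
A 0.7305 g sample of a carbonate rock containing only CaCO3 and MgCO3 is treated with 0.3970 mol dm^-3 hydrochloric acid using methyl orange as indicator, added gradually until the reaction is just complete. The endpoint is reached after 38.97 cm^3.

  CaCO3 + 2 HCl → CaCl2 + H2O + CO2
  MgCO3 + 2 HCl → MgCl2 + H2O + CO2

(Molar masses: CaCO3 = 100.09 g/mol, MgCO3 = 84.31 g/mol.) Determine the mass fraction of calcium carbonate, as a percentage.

68.00 %

n(HCl) = 0.03897 × 0.3970 = 0.01547 mol
Let x = n(CaCO3), y = n(MgCO3).
Titrant: 2x + 2y = 0.01547;  mass: 100.09x + 84.31y = 0.7305
Solving, x = 4.963 × 10^-3 mol, y = 2.773 × 10^-3 mol
mass of CaCO3 = 4.963 × 10^-3 × 100.09 = 0.4967 g
% CaCO3 = 0.4967 / 0.7305 × 100 = 68.00 %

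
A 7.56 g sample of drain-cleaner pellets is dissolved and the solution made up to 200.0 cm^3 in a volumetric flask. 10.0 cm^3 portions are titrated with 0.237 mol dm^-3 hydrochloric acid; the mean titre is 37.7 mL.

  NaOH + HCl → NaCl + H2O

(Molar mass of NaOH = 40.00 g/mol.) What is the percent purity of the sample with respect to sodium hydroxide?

94.5 %

n(HCl) per titration = 0.0377 × 0.237 = 8.93 × 10^-3 mol
n(NaOH) in each aliquot = 8.93 × 10^-3 mol (1:1 ratio)
n(NaOH) in the whole flask = 8.93 × 10^-3 × 200.0/10.0 = 0.179 mol
mass of NaOH = 0.179 × 40.00 = 7.15 g
% NaOH = 7.15 / 7.56 × 100 = 94.5 %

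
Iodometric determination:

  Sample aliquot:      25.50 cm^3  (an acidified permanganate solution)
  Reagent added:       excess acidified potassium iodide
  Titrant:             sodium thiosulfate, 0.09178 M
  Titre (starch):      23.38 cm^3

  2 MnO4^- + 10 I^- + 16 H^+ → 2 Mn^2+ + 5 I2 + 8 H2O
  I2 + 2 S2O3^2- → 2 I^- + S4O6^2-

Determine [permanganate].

0.01683 M

n(S2O3^2-) = 0.02338 × 0.09178 = 2.146 × 10^-3 mol
n(I2) = n(S2O3^2-)/2 = 1.073 × 10^-3 mol
From the 2:5 ratio, n(MnO4^-) in the aliquot = 2/5 × 1.073 × 10^-3 = 4.292 × 10^-4 mol
[MnO4^-] = 4.292 × 10^-4 / 0.02550 = 0.01683 mol/L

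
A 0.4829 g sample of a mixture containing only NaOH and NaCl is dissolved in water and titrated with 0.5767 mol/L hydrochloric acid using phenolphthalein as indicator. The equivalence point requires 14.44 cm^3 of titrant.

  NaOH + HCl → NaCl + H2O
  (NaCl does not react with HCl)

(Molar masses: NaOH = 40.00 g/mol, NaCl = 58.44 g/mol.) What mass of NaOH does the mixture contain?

0.3331 g

n(HCl) = 0.01444 × 0.5767 = 8.328 × 10^-3 mol
Let x = n(NaOH), y = n(NaCl).
Titrant: 1x = 8.328 × 10^-3;  mass: 40.00x + 58.44y = 0.4829
Solving, x = 8.328 × 10^-3 mol, y = 2.563 × 10^-3 mol
mass of NaOH = 8.328 × 10^-3 × 40.00 = 0.3331 g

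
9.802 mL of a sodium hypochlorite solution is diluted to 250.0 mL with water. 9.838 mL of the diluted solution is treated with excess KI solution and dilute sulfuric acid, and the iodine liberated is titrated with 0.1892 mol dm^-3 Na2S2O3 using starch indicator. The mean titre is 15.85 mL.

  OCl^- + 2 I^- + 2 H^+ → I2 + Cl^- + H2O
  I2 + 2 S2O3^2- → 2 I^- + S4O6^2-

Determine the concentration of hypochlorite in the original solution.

n(S2O3^2-) = 0.01585 × 0.1892 = 2.999 × 10^-3 mol
n(I2) = n(S2O3^2-)/2 = 1.499 × 10^-3 mol
n(OCl^-) in the aliquot = 1.499 × 10^-3 mol (1:1 ratio)
[OCl^-]_dilute = 1.499 × 10^-3 / 0.009838 = 0.1524 mol/L
[OCl^-]_original = 0.1524 × 250.0/9.802 = 3.887 mol/L

3.887 mol/L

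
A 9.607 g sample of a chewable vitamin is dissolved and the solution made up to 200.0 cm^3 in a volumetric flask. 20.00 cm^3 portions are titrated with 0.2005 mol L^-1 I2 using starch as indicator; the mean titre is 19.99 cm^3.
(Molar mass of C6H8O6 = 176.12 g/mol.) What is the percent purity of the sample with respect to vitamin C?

C6H8O6 + I2 → C6H6O6 + 2 HI
n(I2) per titration = 0.01999 × 0.2005 = 4.008 × 10^-3 mol
n(C6H8O6) in each aliquot = 4.008 × 10^-3 mol (1:1 ratio)
n(C6H8O6) in the whole flask = 4.008 × 10^-3 × 200.0/20.00 = 0.04008 mol
mass of C6H8O6 = 0.04008 × 176.12 = 7.059 g
% C6H8O6 = 7.059 / 9.607 × 100 = 73.48 %

73.48 %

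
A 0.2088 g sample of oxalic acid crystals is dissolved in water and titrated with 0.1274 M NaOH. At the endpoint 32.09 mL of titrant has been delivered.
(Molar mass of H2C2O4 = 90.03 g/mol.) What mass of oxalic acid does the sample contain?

0.1840 g

H2C2O4 + 2 NaOH → Na2C2O4 + 2 H2O
n(NaOH) = 0.03209 L × 0.1274 mol/L = 4.088 × 10^-3 mol
From the 1:2 ratio, n(H2C2O4) = 1/2 × 4.088 × 10^-3 = 2.044 × 10^-3 mol
mass of H2C2O4 = 2.044 × 10^-3 × 90.03 g/mol = 0.1840 g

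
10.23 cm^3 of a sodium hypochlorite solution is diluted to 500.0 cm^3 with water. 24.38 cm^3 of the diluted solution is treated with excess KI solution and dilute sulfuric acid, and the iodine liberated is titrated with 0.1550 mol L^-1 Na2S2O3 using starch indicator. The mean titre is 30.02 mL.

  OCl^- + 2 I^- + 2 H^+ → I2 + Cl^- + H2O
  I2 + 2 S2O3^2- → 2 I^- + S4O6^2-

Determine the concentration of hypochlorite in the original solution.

n(S2O3^2-) = 0.03002 × 0.1550 = 4.653 × 10^-3 mol
n(I2) = n(S2O3^2-)/2 = 2.327 × 10^-3 mol
n(OCl^-) in the aliquot = 2.327 × 10^-3 mol (1:1 ratio)
[OCl^-]_dilute = 2.327 × 10^-3 / 0.02438 = 0.09543 mol/L
[OCl^-]_original = 0.09543 × 500.0/10.23 = 4.664 mol/L

4.664 mol/L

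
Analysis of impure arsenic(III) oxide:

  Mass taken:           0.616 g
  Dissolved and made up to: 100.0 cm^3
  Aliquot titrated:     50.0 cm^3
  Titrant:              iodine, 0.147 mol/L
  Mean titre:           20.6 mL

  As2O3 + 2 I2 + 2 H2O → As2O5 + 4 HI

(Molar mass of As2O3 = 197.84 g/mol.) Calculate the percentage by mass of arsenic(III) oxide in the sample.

n(I2) per titration = 0.0206 × 0.147 = 3.03 × 10^-3 mol
From the 1:2 ratio, n(As2O3) in each aliquot = 1/2 × 3.03 × 10^-3 = 1.51 × 10^-3 mol
n(As2O3) in the whole flask = 1.51 × 10^-3 × 100.0/50.0 = 3.03 × 10^-3 mol
mass of As2O3 = 3.03 × 10^-3 × 197.84 = 0.599 g
% As2O3 = 0.599 / 0.616 × 100 = 97.3 %

97.3 %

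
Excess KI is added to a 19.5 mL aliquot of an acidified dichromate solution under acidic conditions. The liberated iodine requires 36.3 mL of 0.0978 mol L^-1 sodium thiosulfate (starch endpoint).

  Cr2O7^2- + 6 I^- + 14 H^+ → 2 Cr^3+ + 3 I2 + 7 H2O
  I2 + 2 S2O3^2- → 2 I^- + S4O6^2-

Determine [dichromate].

0.0303 mol/L

n(S2O3^2-) = 0.0363 × 0.0978 = 3.55 × 10^-3 mol
n(I2) = n(S2O3^2-)/2 = 1.78 × 10^-3 mol
From the 1:3 ratio, n(Cr2O7^2-) in the aliquot = 1/3 × 1.78 × 10^-3 = 5.92 × 10^-4 mol
[Cr2O7^2-] = 5.92 × 10^-4 / 0.0195 = 0.0303 mol/L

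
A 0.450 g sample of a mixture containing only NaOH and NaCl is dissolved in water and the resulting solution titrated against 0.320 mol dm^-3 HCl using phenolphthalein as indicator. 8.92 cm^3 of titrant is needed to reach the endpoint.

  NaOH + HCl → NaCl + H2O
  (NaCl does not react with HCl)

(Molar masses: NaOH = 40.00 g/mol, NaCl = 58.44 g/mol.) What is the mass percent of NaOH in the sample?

n(HCl) = 0.00892 × 0.320 = 2.85 × 10^-3 mol
Let x = n(NaOH), y = n(NaCl).
Titrant: 1x = 2.85 × 10^-3;  mass: 40.00x + 58.44y = 0.450
Solving, x = 2.85 × 10^-3 mol, y = 5.75 × 10^-3 mol
mass of NaOH = 2.85 × 10^-3 × 40.00 = 0.114 g
% NaOH = 0.114 / 0.450 × 100 = 25.4 %

25.4 %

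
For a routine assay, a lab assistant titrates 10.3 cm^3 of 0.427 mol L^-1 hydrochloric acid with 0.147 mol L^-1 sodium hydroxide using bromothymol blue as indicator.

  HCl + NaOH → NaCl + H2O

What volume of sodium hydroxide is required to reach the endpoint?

n(HCl) = 0.0103 L × 0.427 mol/L = 4.40 × 10^-3 mol
n(NaOH) = 4.40 × 10^-3 mol (1:1 stoichiometry)
V(NaOH) = 4.40 × 10^-3 mol / 0.147 mol/L = 0.0299 L = 29.9 mL

29.9 mL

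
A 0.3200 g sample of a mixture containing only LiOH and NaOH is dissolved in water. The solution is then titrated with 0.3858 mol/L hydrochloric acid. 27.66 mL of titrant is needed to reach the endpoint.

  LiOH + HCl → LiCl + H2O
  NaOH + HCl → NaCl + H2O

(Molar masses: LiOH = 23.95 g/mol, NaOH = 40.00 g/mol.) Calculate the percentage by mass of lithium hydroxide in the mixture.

n(HCl) = 0.02766 × 0.3858 = 0.01067 mol
Let x = n(LiOH), y = n(NaOH).
Titrant: 1x + 1y = 0.01067;  mass: 23.95x + 40.00y = 0.3200
Solving, x = 6.657 × 10^-3 mol, y = 4.014 × 10^-3 mol
mass of LiOH = 6.657 × 10^-3 × 23.95 = 0.1594 g
% LiOH = 0.1594 / 0.3200 × 100 = 49.83 %

49.83 %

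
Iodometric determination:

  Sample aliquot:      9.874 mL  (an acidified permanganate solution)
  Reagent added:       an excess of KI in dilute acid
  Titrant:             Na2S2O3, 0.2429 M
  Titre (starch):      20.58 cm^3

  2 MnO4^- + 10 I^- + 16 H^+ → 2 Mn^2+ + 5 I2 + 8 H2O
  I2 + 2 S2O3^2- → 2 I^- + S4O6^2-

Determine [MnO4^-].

0.1013 M

n(S2O3^2-) = 0.02058 × 0.2429 = 4.999 × 10^-3 mol
n(I2) = n(S2O3^2-)/2 = 2.499 × 10^-3 mol
From the 2:5 ratio, n(MnO4^-) in the aliquot = 2/5 × 2.499 × 10^-3 = 9.998 × 10^-4 mol
[MnO4^-] = 9.998 × 10^-4 / 0.009874 = 0.1013 mol/L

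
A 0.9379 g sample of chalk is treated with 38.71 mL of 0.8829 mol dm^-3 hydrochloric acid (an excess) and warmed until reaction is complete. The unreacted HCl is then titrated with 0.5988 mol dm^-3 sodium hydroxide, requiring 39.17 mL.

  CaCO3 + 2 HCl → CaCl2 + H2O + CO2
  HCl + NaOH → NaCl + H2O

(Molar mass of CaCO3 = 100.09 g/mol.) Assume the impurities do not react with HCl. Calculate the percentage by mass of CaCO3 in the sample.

57.21 %

n(HCl) added = 0.03871 × 0.8829 = 0.03418 mol
n(NaOH) used in back-titration = 0.03917 × 0.5988 = 0.02345 mol
n(HCl) left over = 0.02345 mol (1:1 ratio)
n(HCl) consumed by analyte = 0.03418 − 0.02345 = 0.01072 mol
From the 1:2 ratio, n(CaCO3) = 1/2 × 0.01072 = 5.361 × 10^-3 mol
mass of CaCO3 = 5.361 × 10^-3 × 100.09 = 0.5366 g
% CaCO3 = 0.5366 / 0.9379 × 100 = 57.21 %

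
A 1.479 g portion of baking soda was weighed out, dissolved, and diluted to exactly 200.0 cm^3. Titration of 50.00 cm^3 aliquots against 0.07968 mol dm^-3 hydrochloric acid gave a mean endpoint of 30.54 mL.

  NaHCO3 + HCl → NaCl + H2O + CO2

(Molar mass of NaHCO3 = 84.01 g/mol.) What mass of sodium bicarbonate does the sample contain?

0.8177 g

n(HCl) per titration = 0.03054 × 0.07968 = 2.433 × 10^-3 mol
n(NaHCO3) in each aliquot = 2.433 × 10^-3 mol (1:1 ratio)
n(NaHCO3) in the whole flask = 2.433 × 10^-3 × 200.0/50.00 = 9.734 × 10^-3 mol
mass of NaHCO3 = 9.734 × 10^-3 × 84.01 = 0.8177 g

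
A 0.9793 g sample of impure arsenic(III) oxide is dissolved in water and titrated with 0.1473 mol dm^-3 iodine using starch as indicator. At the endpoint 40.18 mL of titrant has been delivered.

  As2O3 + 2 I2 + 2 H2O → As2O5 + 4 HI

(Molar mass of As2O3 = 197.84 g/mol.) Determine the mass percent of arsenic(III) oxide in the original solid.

n(I2) = 0.04018 L × 0.1473 mol/L = 5.919 × 10^-3 mol
From the 1:2 ratio, n(As2O3) = 1/2 × 5.919 × 10^-3 = 2.959 × 10^-3 mol
mass of As2O3 = 2.959 × 10^-3 × 197.84 g/mol = 0.5855 g
% As2O3 = 0.5855 / 0.9793 × 100 = 59.78 %

59.78 %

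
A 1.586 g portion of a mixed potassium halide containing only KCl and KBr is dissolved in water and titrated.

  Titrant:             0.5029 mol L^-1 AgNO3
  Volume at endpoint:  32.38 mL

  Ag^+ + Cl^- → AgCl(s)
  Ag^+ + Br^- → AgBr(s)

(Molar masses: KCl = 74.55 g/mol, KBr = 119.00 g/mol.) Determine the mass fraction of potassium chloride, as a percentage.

37.20 %

n(AgNO3) = 0.03238 × 0.5029 = 0.01628 mol
Let x = n(KCl), y = n(KBr).
Titrant: 1x + 1y = 0.01628;  mass: 74.55x + 119.00y = 1.586
Solving, x = 7.914 × 10^-3 mol, y = 8.370 × 10^-3 mol
mass of KCl = 7.914 × 10^-3 × 74.55 = 0.5900 g
% KCl = 0.5900 / 1.586 × 100 = 37.20 %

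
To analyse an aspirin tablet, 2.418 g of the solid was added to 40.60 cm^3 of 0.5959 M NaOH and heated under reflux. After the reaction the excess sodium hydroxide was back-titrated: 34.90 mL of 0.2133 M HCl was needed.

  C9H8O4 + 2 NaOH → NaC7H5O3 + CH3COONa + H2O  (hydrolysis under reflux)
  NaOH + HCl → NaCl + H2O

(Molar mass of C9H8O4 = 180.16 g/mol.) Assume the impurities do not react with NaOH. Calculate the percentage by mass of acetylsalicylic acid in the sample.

62.40 %

n(NaOH) added = 0.04060 × 0.5959 = 0.02419 mol
n(HCl) used in back-titration = 0.03490 × 0.2133 = 7.444 × 10^-3 mol
n(NaOH) left over = 7.444 × 10^-3 mol (1:1 ratio)
n(NaOH) consumed by analyte = 0.02419 − 7.444 × 10^-3 = 0.01675 mol
From the 1:2 ratio, n(C9H8O4) = 1/2 × 0.01675 = 8.375 × 10^-3 mol
mass of C9H8O4 = 8.375 × 10^-3 × 180.16 = 1.509 g
% C9H8O4 = 1.509 / 2.418 × 100 = 62.40 %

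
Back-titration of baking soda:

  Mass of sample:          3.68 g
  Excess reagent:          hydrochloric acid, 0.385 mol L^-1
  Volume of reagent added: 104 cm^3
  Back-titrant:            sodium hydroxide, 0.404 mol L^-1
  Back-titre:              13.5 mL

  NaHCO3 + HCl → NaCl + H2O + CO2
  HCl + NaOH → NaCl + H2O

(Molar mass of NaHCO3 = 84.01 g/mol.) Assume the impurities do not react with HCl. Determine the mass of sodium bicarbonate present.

n(HCl) added = 0.104 × 0.385 = 0.0400 mol
n(NaOH) used in back-titration = 0.0135 × 0.404 = 5.45 × 10^-3 mol
n(HCl) left over = 5.45 × 10^-3 mol (1:1 ratio)
n(HCl) consumed by analyte = 0.0400 − 5.45 × 10^-3 = 0.0346 mol
n(NaHCO3) = 0.0346 mol (1:1 ratio)
mass of NaHCO3 = 0.0346 × 84.01 = 2.91 g

2.91 g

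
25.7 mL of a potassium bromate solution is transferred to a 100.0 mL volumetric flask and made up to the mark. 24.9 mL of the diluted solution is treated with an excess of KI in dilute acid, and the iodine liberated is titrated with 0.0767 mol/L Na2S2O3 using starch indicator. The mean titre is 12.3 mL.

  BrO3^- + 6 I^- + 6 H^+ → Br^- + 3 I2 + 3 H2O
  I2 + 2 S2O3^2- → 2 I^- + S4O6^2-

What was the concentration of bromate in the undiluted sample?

0.0246 mol/L

n(S2O3^2-) = 0.0123 × 0.0767 = 9.43 × 10^-4 mol
n(I2) = n(S2O3^2-)/2 = 4.72 × 10^-4 mol
From the 1:3 ratio, n(BrO3^-) in the aliquot = 1/3 × 4.72 × 10^-4 = 1.57 × 10^-4 mol
[BrO3^-]_dilute = 1.57 × 10^-4 / 0.0249 = 0.00631 mol/L
[BrO3^-]_original = 0.00631 × 100.0/25.7 = 0.0246 mol/L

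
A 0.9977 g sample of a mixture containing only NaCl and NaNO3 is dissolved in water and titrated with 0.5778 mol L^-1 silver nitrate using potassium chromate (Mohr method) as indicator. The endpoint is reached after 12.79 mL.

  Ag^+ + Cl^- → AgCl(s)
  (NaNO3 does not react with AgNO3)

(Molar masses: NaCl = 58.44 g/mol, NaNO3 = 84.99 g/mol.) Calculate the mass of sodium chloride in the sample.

0.4319 g

n(AgNO3) = 0.01279 × 0.5778 = 7.390 × 10^-3 mol
Let x = n(NaCl), y = n(NaNO3).
Titrant: 1x = 7.390 × 10^-3;  mass: 58.44x + 84.99y = 0.9977
Solving, x = 7.390 × 10^-3 mol, y = 6.658 × 10^-3 mol
mass of NaCl = 7.390 × 10^-3 × 58.44 = 0.4319 g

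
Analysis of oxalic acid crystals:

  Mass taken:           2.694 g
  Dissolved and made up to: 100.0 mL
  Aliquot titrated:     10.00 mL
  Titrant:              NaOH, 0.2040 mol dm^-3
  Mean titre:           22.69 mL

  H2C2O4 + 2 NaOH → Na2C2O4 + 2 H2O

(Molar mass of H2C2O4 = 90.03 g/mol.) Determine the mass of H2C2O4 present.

n(NaOH) per titration = 0.02269 × 0.2040 = 4.629 × 10^-3 mol
From the 1:2 ratio, n(H2C2O4) in each aliquot = 1/2 × 4.629 × 10^-3 = 2.314 × 10^-3 mol
n(H2C2O4) in the whole flask = 2.314 × 10^-3 × 100.0/10.00 = 0.02314 mol
mass of H2C2O4 = 0.02314 × 90.03 = 2.084 g

2.084 g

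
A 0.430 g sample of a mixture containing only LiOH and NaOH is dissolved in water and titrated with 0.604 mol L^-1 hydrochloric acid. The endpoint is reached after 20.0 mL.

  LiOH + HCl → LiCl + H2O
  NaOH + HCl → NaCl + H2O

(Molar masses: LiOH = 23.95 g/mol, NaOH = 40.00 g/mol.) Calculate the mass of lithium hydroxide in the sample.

n(HCl) = 0.0200 × 0.604 = 0.0121 mol
Let x = n(LiOH), y = n(NaOH).
Titrant: 1x + 1y = 0.0121;  mass: 23.95x + 40.00y = 0.430
Solving, x = 3.31 × 10^-3 mol, y = 8.77 × 10^-3 mol
mass of LiOH = 3.31 × 10^-3 × 23.95 = 0.0794 g

0.0794 g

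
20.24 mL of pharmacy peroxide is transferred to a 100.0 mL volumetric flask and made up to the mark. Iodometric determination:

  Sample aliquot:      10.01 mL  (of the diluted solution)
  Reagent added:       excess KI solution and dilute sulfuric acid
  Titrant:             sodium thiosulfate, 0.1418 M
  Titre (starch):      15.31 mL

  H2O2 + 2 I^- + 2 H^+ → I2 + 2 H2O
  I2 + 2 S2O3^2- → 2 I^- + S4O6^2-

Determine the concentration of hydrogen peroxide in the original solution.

0.5358 M

n(S2O3^2-) = 0.01531 × 0.1418 = 2.171 × 10^-3 mol
n(I2) = n(S2O3^2-)/2 = 1.085 × 10^-3 mol
n(H2O2) in the aliquot = 1.085 × 10^-3 mol (1:1 ratio)
[H2O2]_dilute = 1.085 × 10^-3 / 0.01001 = 0.1084 mol/L
[H2O2]_original = 0.1084 × 100.0/20.24 = 0.5358 mol/L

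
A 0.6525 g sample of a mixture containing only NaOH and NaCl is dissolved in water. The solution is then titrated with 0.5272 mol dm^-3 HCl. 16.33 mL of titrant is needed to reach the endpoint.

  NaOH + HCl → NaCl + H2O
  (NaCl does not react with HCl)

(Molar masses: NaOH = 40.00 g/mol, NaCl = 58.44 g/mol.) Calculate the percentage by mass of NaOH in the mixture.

n(HCl) = 0.01633 × 0.5272 = 8.609 × 10^-3 mol
Let x = n(NaOH), y = n(NaCl).
Titrant: 1x = 8.609 × 10^-3;  mass: 40.00x + 58.44y = 0.6525
Solving, x = 8.609 × 10^-3 mol, y = 5.273 × 10^-3 mol
mass of NaOH = 8.609 × 10^-3 × 40.00 = 0.3444 g
% NaOH = 0.3444 / 0.6525 × 100 = 52.78 %

52.78 %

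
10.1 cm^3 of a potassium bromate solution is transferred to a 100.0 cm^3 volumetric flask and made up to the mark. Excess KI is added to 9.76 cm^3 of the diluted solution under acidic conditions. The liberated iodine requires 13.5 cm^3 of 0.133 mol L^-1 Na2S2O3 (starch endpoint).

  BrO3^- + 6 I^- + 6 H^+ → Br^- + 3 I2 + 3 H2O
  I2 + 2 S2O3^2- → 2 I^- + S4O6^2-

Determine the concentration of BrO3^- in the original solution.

0.304 mol/L

n(S2O3^2-) = 0.0135 × 0.133 = 1.80 × 10^-3 mol
n(I2) = n(S2O3^2-)/2 = 8.98 × 10^-4 mol
From the 1:3 ratio, n(BrO3^-) in the aliquot = 1/3 × 8.98 × 10^-4 = 2.99 × 10^-4 mol
[BrO3^-]_dilute = 2.99 × 10^-4 / 0.00976 = 0.0307 mol/L
[BrO3^-]_original = 0.0307 × 100.0/10.1 = 0.304 mol/L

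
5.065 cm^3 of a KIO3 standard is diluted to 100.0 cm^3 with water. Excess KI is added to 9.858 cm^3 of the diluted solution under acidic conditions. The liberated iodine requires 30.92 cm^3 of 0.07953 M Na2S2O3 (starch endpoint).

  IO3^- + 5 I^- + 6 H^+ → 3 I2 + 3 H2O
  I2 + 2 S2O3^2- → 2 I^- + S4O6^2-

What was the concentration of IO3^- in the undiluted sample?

0.8208 M

n(S2O3^2-) = 0.03092 × 0.07953 = 2.459 × 10^-3 mol
n(I2) = n(S2O3^2-)/2 = 1.230 × 10^-3 mol
From the 1:3 ratio, n(IO3^-) in the aliquot = 1/3 × 1.230 × 10^-3 = 4.098 × 10^-4 mol
[IO3^-]_dilute = 4.098 × 10^-4 / 0.009858 = 0.04157 mol/L
[IO3^-]_original = 0.04157 × 100.0/5.065 = 0.8208 mol/L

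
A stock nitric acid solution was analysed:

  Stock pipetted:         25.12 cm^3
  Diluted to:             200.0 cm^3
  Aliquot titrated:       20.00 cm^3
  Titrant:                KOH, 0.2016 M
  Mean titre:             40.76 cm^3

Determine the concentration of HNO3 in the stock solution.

3.271 M

HNO3 + KOH → KNO3 + H2O
n(KOH) = 0.04076 × 0.2016 = 8.217 × 10^-3 mol
n(HNO3) in the aliquot = 8.217 × 10^-3 mol (1:1 ratio)
[HNO3]_dilute = 8.217 × 10^-3 / 0.02000 = 0.4109 mol/L
Dilution factor = 200.0 / 25.12 = 7.962
[HNO3]_stock = 0.4109 × 7.962 = 3.271 mol/L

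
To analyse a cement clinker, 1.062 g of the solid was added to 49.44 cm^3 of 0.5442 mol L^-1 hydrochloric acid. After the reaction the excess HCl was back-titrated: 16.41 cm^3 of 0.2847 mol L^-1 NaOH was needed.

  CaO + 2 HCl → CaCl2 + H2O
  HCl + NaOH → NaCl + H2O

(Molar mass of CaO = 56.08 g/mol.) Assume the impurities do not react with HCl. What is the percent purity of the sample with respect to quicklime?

n(HCl) added = 0.04944 × 0.5442 = 0.02691 mol
n(NaOH) used in back-titration = 0.01641 × 0.2847 = 4.672 × 10^-3 mol
n(HCl) left over = 4.672 × 10^-3 mol (1:1 ratio)
n(HCl) consumed by analyte = 0.02691 − 4.672 × 10^-3 = 0.02223 mol
From the 1:2 ratio, n(CaO) = 1/2 × 0.02223 = 0.01112 mol
mass of CaO = 0.01112 × 56.08 = 0.6234 g
% CaO = 0.6234 / 1.062 × 100 = 58.70 %

58.70 %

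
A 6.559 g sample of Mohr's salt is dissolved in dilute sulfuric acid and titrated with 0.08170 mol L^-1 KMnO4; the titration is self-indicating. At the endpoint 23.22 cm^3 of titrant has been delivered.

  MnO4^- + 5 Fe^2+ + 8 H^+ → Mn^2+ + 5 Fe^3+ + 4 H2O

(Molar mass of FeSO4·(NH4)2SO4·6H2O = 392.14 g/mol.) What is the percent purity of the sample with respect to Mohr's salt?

56.71 %

n(KMnO4) = 0.02322 L × 0.08170 mol/L = 1.897 × 10^-3 mol
From the 5:1 ratio, n(FeSO4·(NH4)2SO4·6H2O) = 5/1 × 1.897 × 10^-3 = 9.485 × 10^-3 mol
mass of FeSO4·(NH4)2SO4·6H2O = 9.485 × 10^-3 × 392.14 g/mol = 3.720 g
% FeSO4·(NH4)2SO4·6H2O = 3.720 / 6.559 × 100 = 56.71 %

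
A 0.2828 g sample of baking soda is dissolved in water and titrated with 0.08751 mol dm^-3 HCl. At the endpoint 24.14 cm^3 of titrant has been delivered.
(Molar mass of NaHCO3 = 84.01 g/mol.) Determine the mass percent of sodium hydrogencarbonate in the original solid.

62.75 %

NaHCO3 + HCl → NaCl + H2O + CO2
n(HCl) = 0.02414 L × 0.08751 mol/L = 2.112 × 10^-3 mol
n(NaHCO3) = 2.112 × 10^-3 mol (1:1 ratio)
mass of NaHCO3 = 2.112 × 10^-3 × 84.01 g/mol = 0.1775 g
% NaHCO3 = 0.1775 / 0.2828 × 100 = 62.75 %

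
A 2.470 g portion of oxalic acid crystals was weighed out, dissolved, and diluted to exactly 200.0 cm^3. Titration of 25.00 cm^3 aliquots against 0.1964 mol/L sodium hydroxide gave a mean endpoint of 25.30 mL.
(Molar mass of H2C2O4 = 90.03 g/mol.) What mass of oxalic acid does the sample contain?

1.789 g

H2C2O4 + 2 NaOH → Na2C2O4 + 2 H2O
n(NaOH) per titration = 0.02530 × 0.1964 = 4.969 × 10^-3 mol
From the 1:2 ratio, n(H2C2O4) in each aliquot = 1/2 × 4.969 × 10^-3 = 2.484 × 10^-3 mol
n(H2C2O4) in the whole flask = 2.484 × 10^-3 × 200.0/25.00 = 0.01988 mol
mass of H2C2O4 = 0.01988 × 90.03 = 1.789 g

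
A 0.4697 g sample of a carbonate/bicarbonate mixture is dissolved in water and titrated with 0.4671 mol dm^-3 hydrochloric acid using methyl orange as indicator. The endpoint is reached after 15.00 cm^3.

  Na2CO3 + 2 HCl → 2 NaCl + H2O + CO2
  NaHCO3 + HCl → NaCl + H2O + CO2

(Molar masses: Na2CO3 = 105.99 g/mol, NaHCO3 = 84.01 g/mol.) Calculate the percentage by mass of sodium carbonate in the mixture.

43.26 %

n(HCl) = 0.01500 × 0.4671 = 7.006 × 10^-3 mol
Let x = n(Na2CO3), y = n(NaHCO3).
Titrant: 2x + 1y = 7.006 × 10^-3;  mass: 105.99x + 84.01y = 0.4697
Solving, x = 1.917 × 10^-3 mol, y = 3.172 × 10^-3 mol
mass of Na2CO3 = 1.917 × 10^-3 × 105.99 = 0.2032 g
% Na2CO3 = 0.2032 / 0.4697 × 100 = 43.26 %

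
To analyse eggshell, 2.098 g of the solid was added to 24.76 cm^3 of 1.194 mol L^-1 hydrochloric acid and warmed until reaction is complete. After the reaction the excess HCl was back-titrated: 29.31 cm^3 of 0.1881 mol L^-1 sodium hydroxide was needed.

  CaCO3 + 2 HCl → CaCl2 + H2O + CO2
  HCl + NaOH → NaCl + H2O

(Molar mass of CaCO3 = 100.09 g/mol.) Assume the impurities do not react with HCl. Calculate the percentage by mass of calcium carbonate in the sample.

57.37 %

n(HCl) added = 0.02476 × 1.194 = 0.02956 mol
n(NaOH) used in back-titration = 0.02931 × 0.1881 = 5.513 × 10^-3 mol
n(HCl) left over = 5.513 × 10^-3 mol (1:1 ratio)
n(HCl) consumed by analyte = 0.02956 − 5.513 × 10^-3 = 0.02405 mol
From the 1:2 ratio, n(CaCO3) = 1/2 × 0.02405 = 0.01203 mol
mass of CaCO3 = 0.01203 × 100.09 = 1.204 g
% CaCO3 = 1.204 / 2.098 × 100 = 57.37 %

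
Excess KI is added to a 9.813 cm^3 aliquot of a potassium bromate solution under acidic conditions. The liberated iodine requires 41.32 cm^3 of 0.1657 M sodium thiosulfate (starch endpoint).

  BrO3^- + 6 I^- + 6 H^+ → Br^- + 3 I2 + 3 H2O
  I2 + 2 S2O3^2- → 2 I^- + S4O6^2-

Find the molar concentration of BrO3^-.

0.1163 M

n(S2O3^2-) = 0.04132 × 0.1657 = 6.847 × 10^-3 mol
n(I2) = n(S2O3^2-)/2 = 3.423 × 10^-3 mol
From the 1:3 ratio, n(BrO3^-) in the aliquot = 1/3 × 3.423 × 10^-3 = 1.141 × 10^-3 mol
[BrO3^-] = 1.141 × 10^-3 / 0.009813 = 0.1163 mol/L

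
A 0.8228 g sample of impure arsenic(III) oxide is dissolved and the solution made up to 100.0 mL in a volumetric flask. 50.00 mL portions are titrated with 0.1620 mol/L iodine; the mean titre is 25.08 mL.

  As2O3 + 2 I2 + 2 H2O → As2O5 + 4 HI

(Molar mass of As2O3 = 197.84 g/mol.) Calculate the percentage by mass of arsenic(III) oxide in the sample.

97.69 %

n(I2) per titration = 0.02508 × 0.1620 = 4.063 × 10^-3 mol
From the 1:2 ratio, n(As2O3) in each aliquot = 1/2 × 4.063 × 10^-3 = 2.031 × 10^-3 mol
n(As2O3) in the whole flask = 2.031 × 10^-3 × 100.0/50.00 = 4.063 × 10^-3 mol
mass of As2O3 = 4.063 × 10^-3 × 197.84 = 0.8038 g
% As2O3 = 0.8038 / 0.8228 × 100 = 97.69 %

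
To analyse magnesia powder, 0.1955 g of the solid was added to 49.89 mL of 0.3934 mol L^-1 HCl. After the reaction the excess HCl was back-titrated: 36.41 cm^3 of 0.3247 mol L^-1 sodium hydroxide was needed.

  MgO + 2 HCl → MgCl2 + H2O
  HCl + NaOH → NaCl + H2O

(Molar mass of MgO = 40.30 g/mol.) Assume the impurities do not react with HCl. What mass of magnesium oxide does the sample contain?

n(HCl) added = 0.04989 × 0.3934 = 0.01963 mol
n(NaOH) used in back-titration = 0.03641 × 0.3247 = 0.01182 mol
n(HCl) left over = 0.01182 mol (1:1 ratio)
n(HCl) consumed by analyte = 0.01963 − 0.01182 = 7.804 × 10^-3 mol
From the 1:2 ratio, n(MgO) = 1/2 × 7.804 × 10^-3 = 3.902 × 10^-3 mol
mass of MgO = 3.902 × 10^-3 × 40.30 = 0.1573 g

0.1573 g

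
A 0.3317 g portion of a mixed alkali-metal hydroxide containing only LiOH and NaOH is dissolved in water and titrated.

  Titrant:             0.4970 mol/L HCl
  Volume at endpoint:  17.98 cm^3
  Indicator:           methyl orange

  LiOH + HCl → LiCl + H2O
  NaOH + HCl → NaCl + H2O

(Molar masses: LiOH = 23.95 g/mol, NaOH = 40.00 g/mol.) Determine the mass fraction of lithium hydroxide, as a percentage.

11.58 %

n(HCl) = 0.01798 × 0.4970 = 8.936 × 10^-3 mol
Let x = n(LiOH), y = n(NaOH).
Titrant: 1x + 1y = 8.936 × 10^-3;  mass: 23.95x + 40.00y = 0.3317
Solving, x = 1.604 × 10^-3 mol, y = 7.332 × 10^-3 mol
mass of LiOH = 1.604 × 10^-3 × 23.95 = 0.03841 g
% LiOH = 0.03841 / 0.3317 × 100 = 11.58 %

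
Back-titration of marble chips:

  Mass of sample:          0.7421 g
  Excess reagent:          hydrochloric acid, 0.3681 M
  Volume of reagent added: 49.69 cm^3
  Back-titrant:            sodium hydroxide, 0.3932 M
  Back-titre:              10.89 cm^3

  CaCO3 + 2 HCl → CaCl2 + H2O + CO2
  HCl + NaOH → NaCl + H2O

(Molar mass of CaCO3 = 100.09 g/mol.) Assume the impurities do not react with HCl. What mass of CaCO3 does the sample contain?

0.7011 g

n(HCl) added = 0.04969 × 0.3681 = 0.01829 mol
n(NaOH) used in back-titration = 0.01089 × 0.3932 = 4.282 × 10^-3 mol
n(HCl) left over = 4.282 × 10^-3 mol (1:1 ratio)
n(HCl) consumed by analyte = 0.01829 − 4.282 × 10^-3 = 0.01401 mol
From the 1:2 ratio, n(CaCO3) = 1/2 × 0.01401 = 7.004 × 10^-3 mol
mass of CaCO3 = 7.004 × 10^-3 × 100.09 = 0.7011 g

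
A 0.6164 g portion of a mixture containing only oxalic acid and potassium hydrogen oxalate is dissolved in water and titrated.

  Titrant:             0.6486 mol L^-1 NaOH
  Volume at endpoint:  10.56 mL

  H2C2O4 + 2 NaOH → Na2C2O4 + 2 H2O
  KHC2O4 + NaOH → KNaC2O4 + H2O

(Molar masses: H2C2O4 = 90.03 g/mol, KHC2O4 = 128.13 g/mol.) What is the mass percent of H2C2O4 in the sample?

22.95 %

n(NaOH) = 0.01056 × 0.6486 = 6.849 × 10^-3 mol
Let x = n(H2C2O4), y = n(KHC2O4).
Titrant: 2x + 1y = 6.849 × 10^-3;  mass: 90.03x + 128.13y = 0.6164
Solving, x = 1.571 × 10^-3 mol, y = 3.707 × 10^-3 mol
mass of H2C2O4 = 1.571 × 10^-3 × 90.03 = 0.1415 g
% H2C2O4 = 0.1415 / 0.6164 × 100 = 22.95 %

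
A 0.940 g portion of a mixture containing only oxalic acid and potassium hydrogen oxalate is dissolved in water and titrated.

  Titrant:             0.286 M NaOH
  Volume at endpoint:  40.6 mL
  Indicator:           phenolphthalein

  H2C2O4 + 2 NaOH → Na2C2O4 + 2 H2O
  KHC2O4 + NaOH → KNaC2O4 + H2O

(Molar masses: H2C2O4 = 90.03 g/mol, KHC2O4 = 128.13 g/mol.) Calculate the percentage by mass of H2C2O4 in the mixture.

n(NaOH) = 0.0406 × 0.286 = 0.0116 mol
Let x = n(H2C2O4), y = n(KHC2O4).
Titrant: 2x + 1y = 0.0116;  mass: 90.03x + 128.13y = 0.940
Solving, x = 3.30 × 10^-3 mol, y = 5.02 × 10^-3 mol
mass of H2C2O4 = 3.30 × 10^-3 × 90.03 = 0.297 g
% H2C2O4 = 0.297 / 0.940 × 100 = 31.6 %

31.6 %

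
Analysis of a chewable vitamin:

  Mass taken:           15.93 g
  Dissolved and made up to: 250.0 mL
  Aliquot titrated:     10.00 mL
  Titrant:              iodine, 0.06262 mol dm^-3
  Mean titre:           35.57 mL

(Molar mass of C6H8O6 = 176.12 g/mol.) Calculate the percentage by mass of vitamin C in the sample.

61.56 %

C6H8O6 + I2 → C6H6O6 + 2 HI
n(I2) per titration = 0.03557 × 0.06262 = 2.227 × 10^-3 mol
n(C6H8O6) in each aliquot = 2.227 × 10^-3 mol (1:1 ratio)
n(C6H8O6) in the whole flask = 2.227 × 10^-3 × 250.0/10.00 = 0.05568 mol
mass of C6H8O6 = 0.05568 × 176.12 = 9.807 g
% C6H8O6 = 9.807 / 15.93 × 100 = 61.56 %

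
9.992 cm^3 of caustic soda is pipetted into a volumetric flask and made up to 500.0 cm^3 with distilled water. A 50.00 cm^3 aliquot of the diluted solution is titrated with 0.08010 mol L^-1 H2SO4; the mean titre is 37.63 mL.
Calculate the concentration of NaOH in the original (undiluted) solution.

6.033 mol/L

2 NaOH + H2SO4 → Na2SO4 + 2 H2O
n(H2SO4) = 0.03763 × 0.08010 = 3.014 × 10^-3 mol
From the 2:1 ratio, n(NaOH) in the aliquot = 2/1 × 3.014 × 10^-3 = 6.028 × 10^-3 mol
[NaOH]_dilute = 6.028 × 10^-3 / 0.05000 = 0.1206 mol/L
Dilution factor = 500.0 / 9.992 = 50.04
[NaOH]_stock = 0.1206 × 50.04 = 6.033 mol/L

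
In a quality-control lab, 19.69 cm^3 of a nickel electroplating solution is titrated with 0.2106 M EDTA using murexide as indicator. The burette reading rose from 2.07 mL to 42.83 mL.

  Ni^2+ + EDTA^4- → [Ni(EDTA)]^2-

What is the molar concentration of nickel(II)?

n(EDTA) = 0.04076 L × 0.2106 mol/L = 8.584 × 10^-3 mol
n(Ni2+) = 8.584 × 10^-3 mol (1:1 mole ratio)
[Ni2+] = 8.584 × 10^-3 mol / 0.01969 L = 0.4360 mol/L

0.4360 M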